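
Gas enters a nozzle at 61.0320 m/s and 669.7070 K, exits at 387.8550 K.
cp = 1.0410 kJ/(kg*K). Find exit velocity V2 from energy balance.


dT = 281.8520 K
2*cp*1000*dT = 586815.8640
V1^2 = 3724.9050
V2 = sqrt(590540.7690) = 768.4665 m/s

768.4665 m/s


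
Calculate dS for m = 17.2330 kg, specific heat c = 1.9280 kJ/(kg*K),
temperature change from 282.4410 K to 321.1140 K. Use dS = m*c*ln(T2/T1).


T2/T1 = 1.1369
ln(T2/T1) = 0.1283
dS = 17.2330 * 1.9280 * 0.1283 = 4.2637 kJ/K

4.2637 kJ/K


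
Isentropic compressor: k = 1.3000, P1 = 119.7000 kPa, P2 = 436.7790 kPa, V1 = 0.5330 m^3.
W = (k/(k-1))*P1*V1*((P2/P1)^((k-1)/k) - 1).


(k-1)/k = 0.2308
(P2/P1)^exp = 1.3481
W = 4.3333 * 119.7000 * 0.5330 * (1.3481 - 1) = 96.2458 kJ

96.2458 kJ


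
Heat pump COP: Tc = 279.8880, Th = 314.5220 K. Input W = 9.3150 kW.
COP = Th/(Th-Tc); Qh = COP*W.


COP = 314.5220 / 34.6340 = 9.0813
Qh = 9.0813 * 9.3150 = 84.5924 kW

COP = 9.0813, Qh = 84.5924 kW


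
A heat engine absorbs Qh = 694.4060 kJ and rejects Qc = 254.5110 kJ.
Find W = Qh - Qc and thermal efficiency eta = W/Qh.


W = 694.4060 - 254.5110 = 439.8950 kJ
eta = 439.8950 / 694.4060 = 0.6335 = 63.3484%

W = 439.8950 kJ, eta = 63.3484%


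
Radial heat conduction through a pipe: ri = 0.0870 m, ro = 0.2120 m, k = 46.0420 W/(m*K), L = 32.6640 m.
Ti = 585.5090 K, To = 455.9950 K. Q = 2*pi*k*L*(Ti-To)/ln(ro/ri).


dT = 129.5140 K
ln(ro/ri) = 0.8907
Q = 2*pi*46.0420*32.6640*129.5140 / 0.8907 = 1374039.8587 W

1374039.8587 W


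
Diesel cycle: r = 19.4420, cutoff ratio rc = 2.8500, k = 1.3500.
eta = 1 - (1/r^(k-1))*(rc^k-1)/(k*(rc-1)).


r^(k-1) = 2.8253
rc^k = 4.1119
eta = 0.5590 = 55.8980%

55.8980%


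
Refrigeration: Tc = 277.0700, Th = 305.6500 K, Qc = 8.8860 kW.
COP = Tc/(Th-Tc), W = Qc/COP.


COP = 277.0700 / 28.5800 = 9.6945
W = 8.8860 / 9.6945 = 0.9166 kW

COP = 9.6945, W = 0.9166 kW


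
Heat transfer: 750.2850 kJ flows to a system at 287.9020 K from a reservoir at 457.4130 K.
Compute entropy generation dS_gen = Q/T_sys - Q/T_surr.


dS_sys = 750.2850/287.9020 = 2.6060 kJ/K
dS_surr = -750.2850/457.4130 = -1.6403 kJ/K
dS_gen = 2.6060 - 1.6403 = 0.9658 kJ/K (irreversible)

dS_gen = 0.9658 kJ/K, irreversible


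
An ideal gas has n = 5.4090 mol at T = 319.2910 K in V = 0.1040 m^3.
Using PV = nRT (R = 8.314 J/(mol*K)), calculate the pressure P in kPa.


P = nRT/V = 5.4090 * 8.314 * 319.2910 / 0.1040
= 14358.6523 / 0.1040 = 138063.9643 Pa = 138.0640 kPa

138.0640 kPa


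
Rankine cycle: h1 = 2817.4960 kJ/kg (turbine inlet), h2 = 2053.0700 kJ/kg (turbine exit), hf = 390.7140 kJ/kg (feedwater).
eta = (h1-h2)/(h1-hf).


W = 764.4260 kJ/kg
Q_in = 2426.7820 kJ/kg
eta = 0.3150 = 31.4996%

eta = 31.4996%


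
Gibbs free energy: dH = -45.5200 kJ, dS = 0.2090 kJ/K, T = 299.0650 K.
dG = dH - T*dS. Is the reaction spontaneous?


T*dS = 299.0650 * 0.2090 = 62.5046 kJ
dG = -45.5200 - 62.5046 = -108.0246 kJ (spontaneous)

dG = -108.0246 kJ, spontaneous


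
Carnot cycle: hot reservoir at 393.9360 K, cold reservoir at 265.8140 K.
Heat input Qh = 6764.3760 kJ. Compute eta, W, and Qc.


eta = 1 - 265.8140/393.9360 = 0.3252
W = 0.3252 * 6764.3760 = 2200.0157 kJ
Qc = 6764.3760 - 2200.0157 = 4564.3603 kJ

eta = 32.5236%, W = 2200.0157 kJ, Qc = 4564.3603 kJ


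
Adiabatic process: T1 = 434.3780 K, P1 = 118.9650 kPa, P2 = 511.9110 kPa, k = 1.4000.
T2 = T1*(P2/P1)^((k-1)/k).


(k-1)/k = 0.2857
(P2/P1)^exp = 1.5173
T2 = 434.3780 * 1.5173 = 659.0926 K

659.0926 K


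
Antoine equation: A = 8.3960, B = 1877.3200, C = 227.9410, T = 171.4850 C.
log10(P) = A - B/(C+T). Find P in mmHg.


C+T = 399.4260
B/(C+T) = 4.7000
log10(P) = 8.3960 - 4.7000 = 3.6960
P = 10^3.6960 = 4965.4137 mmHg

4965.4137 mmHg


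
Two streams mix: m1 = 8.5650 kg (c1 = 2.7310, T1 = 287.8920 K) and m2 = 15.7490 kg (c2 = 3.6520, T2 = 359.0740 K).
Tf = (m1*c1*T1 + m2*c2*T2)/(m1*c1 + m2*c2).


num = 27386.3522
den = 80.9064
Tf = 338.4944 K

338.4944 K


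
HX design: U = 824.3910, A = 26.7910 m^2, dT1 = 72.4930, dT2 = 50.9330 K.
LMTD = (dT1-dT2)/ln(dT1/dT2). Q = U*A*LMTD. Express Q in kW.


LMTD = 61.0801 K
Q = 824.3910 * 26.7910 * 61.0801 = 1349031.5329 W = 1349.0315 kW

1349.0315 kW


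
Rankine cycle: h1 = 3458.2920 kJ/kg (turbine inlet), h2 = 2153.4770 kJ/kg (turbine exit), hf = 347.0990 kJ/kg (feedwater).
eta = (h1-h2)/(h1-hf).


W = 1304.8150 kJ/kg
Q_in = 3111.1930 kJ/kg
eta = 0.4194 = 41.9394%

eta = 41.9394%


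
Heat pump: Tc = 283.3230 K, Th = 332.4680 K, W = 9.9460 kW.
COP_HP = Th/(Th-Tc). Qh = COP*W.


COP = 332.4680 / 49.1450 = 6.7650
Qh = 6.7650 * 9.9460 = 67.2851 kW

COP = 6.7650, Qh = 67.2851 kW


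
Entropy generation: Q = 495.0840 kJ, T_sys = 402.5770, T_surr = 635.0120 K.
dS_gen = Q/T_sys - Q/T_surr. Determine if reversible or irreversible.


dS_sys = 495.0840/402.5770 = 1.2298 kJ/K
dS_surr = -495.0840/635.0120 = -0.7796 kJ/K
dS_gen = 1.2298 - 0.7796 = 0.4501 kJ/K (irreversible)

dS_gen = 0.4501 kJ/K, irreversible


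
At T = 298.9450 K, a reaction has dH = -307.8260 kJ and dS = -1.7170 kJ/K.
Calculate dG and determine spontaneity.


T*dS = 298.9450 * -1.7170 = -513.2886 kJ
dG = -307.8260 + 513.2886 = 205.4626 kJ (non-spontaneous)

dG = 205.4626 kJ, non-spontaneous


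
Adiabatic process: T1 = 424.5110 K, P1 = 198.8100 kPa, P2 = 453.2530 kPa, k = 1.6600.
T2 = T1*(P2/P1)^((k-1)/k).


(k-1)/k = 0.3976
(P2/P1)^exp = 1.3877
T2 = 424.5110 * 1.3877 = 589.0980 K

589.0980 K


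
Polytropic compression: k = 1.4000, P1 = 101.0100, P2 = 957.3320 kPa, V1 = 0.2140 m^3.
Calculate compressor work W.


(k-1)/k = 0.2857
(P2/P1)^exp = 1.9013
W = 3.5000 * 101.0100 * 0.2140 * (1.9013 - 1) = 68.1912 kJ

68.1912 kJ


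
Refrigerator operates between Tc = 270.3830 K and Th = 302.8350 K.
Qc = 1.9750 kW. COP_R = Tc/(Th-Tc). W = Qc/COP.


COP = 270.3830 / 32.4520 = 8.3318
W = 1.9750 / 8.3318 = 0.2370 kW

COP = 8.3318, W = 0.2370 kW


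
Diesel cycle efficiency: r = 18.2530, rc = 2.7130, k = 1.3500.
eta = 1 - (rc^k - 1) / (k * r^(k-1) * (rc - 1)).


r^(k-1) = 2.7635
rc^k = 3.8473
eta = 0.5545 = 55.4470%

55.4470%


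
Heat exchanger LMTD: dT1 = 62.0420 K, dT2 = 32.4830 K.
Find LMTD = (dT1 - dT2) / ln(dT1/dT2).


dT1/dT2 = 1.9100
ln(dT1/dT2) = 0.6471
LMTD = 29.5590 / 0.6471 = 45.6796 K

45.6796 K


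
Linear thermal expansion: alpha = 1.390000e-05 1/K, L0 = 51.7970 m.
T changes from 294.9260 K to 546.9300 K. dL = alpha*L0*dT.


dT = 252.0040 K
dL = 1.390000e-05 * 51.7970 * 252.0040 = 0.181437 m
L_final = 51.978437 m

dL = 0.181437 m


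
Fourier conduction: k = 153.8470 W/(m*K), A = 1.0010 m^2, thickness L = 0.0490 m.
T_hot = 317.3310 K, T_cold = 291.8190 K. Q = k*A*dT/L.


dT = 25.5120 K
Q = 153.8470 * 1.0010 * 25.5120 / 0.0490 = 80181.0124 W

80181.0124 W


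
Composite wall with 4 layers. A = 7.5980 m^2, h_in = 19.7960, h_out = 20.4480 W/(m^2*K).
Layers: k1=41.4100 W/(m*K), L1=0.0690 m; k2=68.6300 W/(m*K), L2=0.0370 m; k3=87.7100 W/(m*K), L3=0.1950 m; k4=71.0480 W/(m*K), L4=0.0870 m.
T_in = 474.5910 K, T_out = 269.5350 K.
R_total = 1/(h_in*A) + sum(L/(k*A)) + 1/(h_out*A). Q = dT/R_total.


R_conv_in = 1/(19.7960*7.5980) = 0.0066
R_1 = 0.0690/(41.4100*7.5980) = 0.0002
R_2 = 0.0370/(68.6300*7.5980) = 7.0956e-05
R_3 = 0.1950/(87.7100*7.5980) = 0.0003
R_4 = 0.0870/(71.0480*7.5980) = 0.0002
R_conv_out = 1/(20.4480*7.5980) = 0.0064
R_total = 0.0138 K/W
Q = 205.0560 / 0.0138 = 14827.9421 W

R_total = 0.0138 K/W, Q = 14827.9421 W


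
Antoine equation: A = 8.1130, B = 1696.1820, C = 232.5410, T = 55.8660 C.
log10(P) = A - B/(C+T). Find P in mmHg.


C+T = 288.4070
B/(C+T) = 5.8812
log10(P) = 8.1130 - 5.8812 = 2.2318
P = 10^2.2318 = 170.5259 mmHg

170.5259 mmHg


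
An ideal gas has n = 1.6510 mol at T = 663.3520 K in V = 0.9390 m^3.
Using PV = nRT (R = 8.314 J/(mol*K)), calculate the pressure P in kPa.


P = nRT/V = 1.6510 * 8.314 * 663.3520 / 0.9390
= 9105.4442 / 0.9390 = 9696.9587 Pa = 9.6970 kPa

9.6970 kPa


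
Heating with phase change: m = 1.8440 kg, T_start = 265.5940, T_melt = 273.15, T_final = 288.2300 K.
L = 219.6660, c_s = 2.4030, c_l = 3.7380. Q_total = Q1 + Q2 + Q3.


Q1 (sensible, solid) = 1.8440 * 2.4030 * 7.5560 = 33.4816 kJ
Q2 (latent) = 1.8440 * 219.6660 = 405.0641 kJ
Q3 (sensible, liquid) = 1.8440 * 3.7380 * 15.0800 = 103.9445 kJ
Q_total = 542.4902 kJ

542.4902 kJ


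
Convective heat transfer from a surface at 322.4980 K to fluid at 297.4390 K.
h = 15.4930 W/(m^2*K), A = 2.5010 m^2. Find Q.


dT = 25.0590 K
Q = 15.4930 * 2.5010 * 25.0590 = 970.9860 W

970.9860 W


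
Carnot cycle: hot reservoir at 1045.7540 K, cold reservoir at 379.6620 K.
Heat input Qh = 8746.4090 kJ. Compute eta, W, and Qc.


eta = 1 - 379.6620/1045.7540 = 0.6369
W = 0.6369 * 8746.4090 = 5571.0168 kJ
Qc = 8746.4090 - 5571.0168 = 3175.3922 kJ

eta = 63.6949%, W = 5571.0168 kJ, Qc = 3175.3922 kJ


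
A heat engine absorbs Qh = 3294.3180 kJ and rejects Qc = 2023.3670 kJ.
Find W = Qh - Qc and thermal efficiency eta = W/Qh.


W = 3294.3180 - 2023.3670 = 1270.9510 kJ
eta = 1270.9510 / 3294.3180 = 0.3858 = 38.5801%

W = 1270.9510 kJ, eta = 38.5801%


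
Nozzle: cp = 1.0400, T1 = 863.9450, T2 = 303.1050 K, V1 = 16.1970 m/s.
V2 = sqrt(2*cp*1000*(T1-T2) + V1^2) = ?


dT = 560.8400 K
2*cp*1000*dT = 1166547.2000
V1^2 = 262.3428
V2 = sqrt(1166809.5428) = 1080.1896 m/s

1080.1896 m/s


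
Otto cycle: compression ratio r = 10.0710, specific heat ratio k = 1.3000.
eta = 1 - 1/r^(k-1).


r^(k-1) = 1.9995
eta = 1 - 1/1.9995 = 0.4999 = 49.9875%

49.9875%


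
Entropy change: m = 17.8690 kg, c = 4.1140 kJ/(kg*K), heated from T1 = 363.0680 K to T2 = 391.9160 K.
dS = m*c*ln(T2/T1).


T2/T1 = 1.0795
ln(T2/T1) = 0.0765
dS = 17.8690 * 4.1140 * 0.0765 = 5.6206 kJ/K

5.6206 kJ/K


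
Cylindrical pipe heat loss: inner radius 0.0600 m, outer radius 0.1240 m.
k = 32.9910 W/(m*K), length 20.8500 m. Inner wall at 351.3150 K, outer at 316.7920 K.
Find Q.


dT = 34.5230 K
ln(ro/ri) = 0.7259
Q = 2*pi*32.9910*20.8500*34.5230 / 0.7259 = 205537.4676 W

205537.4676 W


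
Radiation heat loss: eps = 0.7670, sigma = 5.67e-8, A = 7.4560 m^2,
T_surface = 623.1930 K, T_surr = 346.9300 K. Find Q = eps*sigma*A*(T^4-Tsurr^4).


T^4 = 1.5083e+11
Tsurr^4 = 1.4487e+10
Q = 0.7670 * 5.67e-8 * 7.4560 * 1.3634e+11 = 44210.0641 W

44210.0641 W


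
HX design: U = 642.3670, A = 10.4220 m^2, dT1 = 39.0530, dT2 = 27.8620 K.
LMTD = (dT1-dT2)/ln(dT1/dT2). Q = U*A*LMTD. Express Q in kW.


LMTD = 33.1432 K
Q = 642.3670 * 10.4220 * 33.1432 = 221885.4305 W = 221.8854 kW

221.8854 kW


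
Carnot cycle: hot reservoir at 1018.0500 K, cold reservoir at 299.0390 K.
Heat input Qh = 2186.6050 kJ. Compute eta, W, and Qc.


eta = 1 - 299.0390/1018.0500 = 0.7063
W = 0.7063 * 2186.6050 = 1544.3181 kJ
Qc = 2186.6050 - 1544.3181 = 642.2869 kJ

eta = 70.6263%, W = 1544.3181 kJ, Qc = 642.2869 kJ


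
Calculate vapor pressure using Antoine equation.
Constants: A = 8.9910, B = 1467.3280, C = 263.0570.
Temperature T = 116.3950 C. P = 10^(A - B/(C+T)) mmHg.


C+T = 379.4520
B/(C+T) = 3.8670
log10(P) = 8.9910 - 3.8670 = 5.1240
P = 10^5.1240 = 133055.8440 mmHg

133055.8440 mmHg


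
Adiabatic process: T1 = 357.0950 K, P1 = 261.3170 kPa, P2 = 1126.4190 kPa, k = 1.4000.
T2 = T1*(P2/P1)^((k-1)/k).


(k-1)/k = 0.2857
(P2/P1)^exp = 1.5181
T2 = 357.0950 * 1.5181 = 542.0991 K

542.0991 K


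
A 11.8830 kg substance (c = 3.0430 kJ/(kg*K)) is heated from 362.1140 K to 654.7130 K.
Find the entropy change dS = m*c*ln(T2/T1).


T2/T1 = 1.8080
ln(T2/T1) = 0.5922
dS = 11.8830 * 3.0430 * 0.5922 = 21.4153 kJ/K

21.4153 kJ/K


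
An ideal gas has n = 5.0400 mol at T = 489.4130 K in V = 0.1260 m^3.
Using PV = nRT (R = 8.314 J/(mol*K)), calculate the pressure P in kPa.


P = nRT/V = 5.0400 * 8.314 * 489.4130 / 0.1260
= 20507.6576 / 0.1260 = 162759.1873 Pa = 162.7592 kPa

162.7592 kPa


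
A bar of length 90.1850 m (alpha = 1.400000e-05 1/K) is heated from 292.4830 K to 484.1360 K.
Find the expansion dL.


dT = 191.6530 K
dL = 1.400000e-05 * 90.1850 * 191.6530 = 0.241979 m
L_final = 90.426979 m

dL = 0.241979 m


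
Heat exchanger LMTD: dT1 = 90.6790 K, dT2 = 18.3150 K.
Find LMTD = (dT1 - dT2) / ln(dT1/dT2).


dT1/dT2 = 4.9511
ln(dT1/dT2) = 1.5996
LMTD = 72.3640 / 1.5996 = 45.2387 K

45.2387 K


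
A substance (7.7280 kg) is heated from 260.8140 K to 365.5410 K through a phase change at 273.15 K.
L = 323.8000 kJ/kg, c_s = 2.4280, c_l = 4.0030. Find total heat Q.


Q1 (sensible, solid) = 7.7280 * 2.4280 * 12.3360 = 231.4676 kJ
Q2 (latent) = 7.7280 * 323.8000 = 2502.3264 kJ
Q3 (sensible, liquid) = 7.7280 * 4.0030 * 92.3910 = 2858.1326 kJ
Q_total = 5591.9266 kJ

5591.9266 kJ


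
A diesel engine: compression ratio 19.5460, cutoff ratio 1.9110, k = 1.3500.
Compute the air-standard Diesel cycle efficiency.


r^(k-1) = 2.8305
rc^k = 2.3972
eta = 0.5986 = 59.8642%

59.8642%


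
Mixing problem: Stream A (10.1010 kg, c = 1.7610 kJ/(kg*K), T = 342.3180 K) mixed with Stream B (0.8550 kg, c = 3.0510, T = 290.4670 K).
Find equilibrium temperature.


num = 6846.8187
den = 20.3965
Tf = 335.6865 K

335.6865 K


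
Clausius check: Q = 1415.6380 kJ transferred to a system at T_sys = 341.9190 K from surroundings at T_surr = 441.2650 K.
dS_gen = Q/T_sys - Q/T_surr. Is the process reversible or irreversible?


dS_sys = 1415.6380/341.9190 = 4.1403 kJ/K
dS_surr = -1415.6380/441.2650 = -3.2081 kJ/K
dS_gen = 4.1403 - 3.2081 = 0.9321 kJ/K (irreversible)

dS_gen = 0.9321 kJ/K, irreversible


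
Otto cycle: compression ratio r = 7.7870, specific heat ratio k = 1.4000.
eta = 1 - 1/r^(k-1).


r^(k-1) = 2.2727
eta = 1 - 1/2.2727 = 0.5600 = 56.0001%

56.0001%


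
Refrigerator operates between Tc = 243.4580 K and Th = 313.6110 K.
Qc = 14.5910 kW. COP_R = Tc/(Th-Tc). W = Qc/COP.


COP = 243.4580 / 70.1530 = 3.4704
W = 14.5910 / 3.4704 = 4.2044 kW

COP = 3.4704, W = 4.2044 kW


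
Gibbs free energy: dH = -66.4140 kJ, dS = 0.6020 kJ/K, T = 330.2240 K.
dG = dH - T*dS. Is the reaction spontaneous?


T*dS = 330.2240 * 0.6020 = 198.7948 kJ
dG = -66.4140 - 198.7948 = -265.2088 kJ (spontaneous)

dG = -265.2088 kJ, spontaneous


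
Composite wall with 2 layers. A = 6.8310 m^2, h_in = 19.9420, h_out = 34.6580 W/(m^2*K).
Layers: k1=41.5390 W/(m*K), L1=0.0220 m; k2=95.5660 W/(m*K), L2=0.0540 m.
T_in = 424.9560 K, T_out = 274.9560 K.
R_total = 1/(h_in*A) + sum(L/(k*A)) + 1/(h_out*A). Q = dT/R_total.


R_conv_in = 1/(19.9420*6.8310) = 0.0073
R_1 = 0.0220/(41.5390*6.8310) = 7.7532e-05
R_2 = 0.0540/(95.5660*6.8310) = 8.2719e-05
R_conv_out = 1/(34.6580*6.8310) = 0.0042
R_total = 0.0117 K/W
Q = 150.0000 / 0.0117 = 12793.1784 W

R_total = 0.0117 K/W, Q = 12793.1784 W


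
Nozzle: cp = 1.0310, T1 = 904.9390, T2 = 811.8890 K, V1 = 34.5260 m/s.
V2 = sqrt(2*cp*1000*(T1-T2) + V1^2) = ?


dT = 93.0500 K
2*cp*1000*dT = 191869.1000
V1^2 = 1192.0447
V2 = sqrt(193061.1447) = 439.3872 m/s

439.3872 m/s


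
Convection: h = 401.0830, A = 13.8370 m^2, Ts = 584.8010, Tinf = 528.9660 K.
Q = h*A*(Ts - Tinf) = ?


dT = 55.8350 K
Q = 401.0830 * 13.8370 * 55.8350 = 309872.2718 W

309872.2718 W


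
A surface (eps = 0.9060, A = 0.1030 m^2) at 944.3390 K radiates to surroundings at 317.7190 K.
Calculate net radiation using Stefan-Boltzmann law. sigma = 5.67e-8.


T^4 = 7.9526e+11
Tsurr^4 = 1.0190e+10
Q = 0.9060 * 5.67e-8 * 0.1030 * 7.8507e+11 = 4153.9329 W

4153.9329 W


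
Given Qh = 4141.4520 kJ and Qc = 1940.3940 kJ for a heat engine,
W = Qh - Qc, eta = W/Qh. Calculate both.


W = 4141.4520 - 1940.3940 = 2201.0580 kJ
eta = 2201.0580 / 4141.4520 = 0.5315 = 53.1470%

W = 2201.0580 kJ, eta = 53.1470%


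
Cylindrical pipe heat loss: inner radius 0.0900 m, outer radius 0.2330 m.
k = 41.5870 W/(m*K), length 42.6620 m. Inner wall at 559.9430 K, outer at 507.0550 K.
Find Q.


dT = 52.8880 K
ln(ro/ri) = 0.9512
Q = 2*pi*41.5870*42.6620*52.8880 / 0.9512 = 619798.9457 W

619798.9457 W


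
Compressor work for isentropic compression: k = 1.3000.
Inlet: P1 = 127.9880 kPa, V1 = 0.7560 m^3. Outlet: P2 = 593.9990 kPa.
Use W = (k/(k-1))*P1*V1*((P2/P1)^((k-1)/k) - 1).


(k-1)/k = 0.2308
(P2/P1)^exp = 1.4251
W = 4.3333 * 127.9880 * 0.7560 * (1.4251 - 1) = 178.2248 kJ

178.2248 kJ


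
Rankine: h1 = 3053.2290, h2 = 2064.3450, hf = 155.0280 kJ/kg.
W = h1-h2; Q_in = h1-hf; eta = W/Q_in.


W = 988.8840 kJ/kg
Q_in = 2898.2010 kJ/kg
eta = 0.3412 = 34.1206%

eta = 34.1206%


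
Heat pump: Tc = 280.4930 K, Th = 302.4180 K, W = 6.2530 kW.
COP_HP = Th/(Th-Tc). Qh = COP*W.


COP = 302.4180 / 21.9250 = 13.7933
Qh = 13.7933 * 6.2530 = 86.2495 kW

COP = 13.7933, Qh = 86.2495 kW


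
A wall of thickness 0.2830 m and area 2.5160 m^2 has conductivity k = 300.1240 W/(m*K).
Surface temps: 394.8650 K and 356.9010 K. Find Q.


dT = 37.9640 K
Q = 300.1240 * 2.5160 * 37.9640 / 0.2830 = 101297.0719 W

101297.0719 W


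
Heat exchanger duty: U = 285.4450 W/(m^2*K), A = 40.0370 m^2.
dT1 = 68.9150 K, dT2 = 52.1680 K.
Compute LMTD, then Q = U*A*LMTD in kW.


LMTD = 60.1535 K
Q = 285.4450 * 40.0370 * 60.1535 = 687455.5323 W = 687.4555 kW

687.4555 kW


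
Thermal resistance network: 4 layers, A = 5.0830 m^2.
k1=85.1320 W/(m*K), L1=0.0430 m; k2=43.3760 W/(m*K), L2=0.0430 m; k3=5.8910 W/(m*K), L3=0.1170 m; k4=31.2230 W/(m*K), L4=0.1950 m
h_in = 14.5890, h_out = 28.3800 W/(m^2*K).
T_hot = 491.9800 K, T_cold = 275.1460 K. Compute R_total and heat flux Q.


R_conv_in = 1/(14.5890*5.0830) = 0.0135
R_1 = 0.0430/(85.1320*5.0830) = 9.9370e-05
R_2 = 0.0430/(43.3760*5.0830) = 0.0002
R_3 = 0.1170/(5.8910*5.0830) = 0.0039
R_4 = 0.1950/(31.2230*5.0830) = 0.0012
R_conv_out = 1/(28.3800*5.0830) = 0.0069
R_total = 0.0258 K/W
Q = 216.8340 / 0.0258 = 8388.9314 W

R_total = 0.0258 K/W, Q = 8388.9314 W


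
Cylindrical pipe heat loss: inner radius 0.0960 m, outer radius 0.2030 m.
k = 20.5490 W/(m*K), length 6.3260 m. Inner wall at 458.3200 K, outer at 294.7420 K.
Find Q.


dT = 163.5780 K
ln(ro/ri) = 0.7489
Q = 2*pi*20.5490*6.3260*163.5780 / 0.7489 = 178412.5052 W

178412.5052 W


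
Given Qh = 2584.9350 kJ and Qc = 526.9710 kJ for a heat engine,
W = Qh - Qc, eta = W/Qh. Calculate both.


W = 2584.9350 - 526.9710 = 2057.9640 kJ
eta = 2057.9640 / 2584.9350 = 0.7961 = 79.6138%

W = 2057.9640 kJ, eta = 79.6138%


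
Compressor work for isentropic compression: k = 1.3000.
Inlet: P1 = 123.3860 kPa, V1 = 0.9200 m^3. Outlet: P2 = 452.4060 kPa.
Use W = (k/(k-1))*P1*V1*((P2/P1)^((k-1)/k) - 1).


(k-1)/k = 0.2308
(P2/P1)^exp = 1.3496
W = 4.3333 * 123.3860 * 0.9200 * (1.3496 - 1) = 171.9821 kJ

171.9821 kJ


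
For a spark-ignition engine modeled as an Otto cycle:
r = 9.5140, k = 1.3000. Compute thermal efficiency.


r^(k-1) = 1.9657
eta = 1 - 1/1.9657 = 0.4913 = 49.1266%

49.1266%


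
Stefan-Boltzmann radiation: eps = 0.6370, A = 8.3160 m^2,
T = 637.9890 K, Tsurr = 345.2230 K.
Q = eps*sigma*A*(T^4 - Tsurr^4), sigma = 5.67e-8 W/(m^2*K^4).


T^4 = 1.6567e+11
Tsurr^4 = 1.4204e+10
Q = 0.6370 * 5.67e-8 * 8.3160 * 1.5147e+11 = 45494.9254 W

45494.9254 W


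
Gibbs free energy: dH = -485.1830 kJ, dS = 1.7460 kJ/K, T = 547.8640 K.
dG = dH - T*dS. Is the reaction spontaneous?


T*dS = 547.8640 * 1.7460 = 956.5705 kJ
dG = -485.1830 - 956.5705 = -1441.7535 kJ (spontaneous)

dG = -1441.7535 kJ, spontaneous


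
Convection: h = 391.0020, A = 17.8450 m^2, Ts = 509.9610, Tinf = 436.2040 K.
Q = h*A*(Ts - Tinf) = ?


dT = 73.7570 K
Q = 391.0020 * 17.8450 * 73.7570 = 514634.3554 W

514634.3554 W


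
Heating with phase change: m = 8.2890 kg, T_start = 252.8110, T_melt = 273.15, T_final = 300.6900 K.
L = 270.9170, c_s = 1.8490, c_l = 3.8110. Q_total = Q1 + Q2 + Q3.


Q1 (sensible, solid) = 8.2890 * 1.8490 * 20.3390 = 311.7229 kJ
Q2 (latent) = 8.2890 * 270.9170 = 2245.6310 kJ
Q3 (sensible, liquid) = 8.2890 * 3.8110 * 27.5400 = 869.9715 kJ
Q_total = 3427.3254 kJ

3427.3254 kJ


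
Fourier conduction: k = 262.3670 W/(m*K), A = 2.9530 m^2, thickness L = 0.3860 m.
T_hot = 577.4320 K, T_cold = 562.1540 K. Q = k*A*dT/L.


dT = 15.2780 K
Q = 262.3670 * 2.9530 * 15.2780 / 0.3860 = 30665.6276 W

30665.6276 W


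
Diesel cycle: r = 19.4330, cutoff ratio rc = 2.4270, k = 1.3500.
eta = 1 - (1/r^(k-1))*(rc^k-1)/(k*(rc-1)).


r^(k-1) = 2.8248
rc^k = 3.3101
eta = 0.5755 = 57.5489%

57.5489%


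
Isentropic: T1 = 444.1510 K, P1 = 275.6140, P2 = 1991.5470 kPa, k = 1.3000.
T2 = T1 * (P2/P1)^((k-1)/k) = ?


(k-1)/k = 0.2308
(P2/P1)^exp = 1.5784
T2 = 444.1510 * 1.5784 = 701.0288 K

701.0288 K


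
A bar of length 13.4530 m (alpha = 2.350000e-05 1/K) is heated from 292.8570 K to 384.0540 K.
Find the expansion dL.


dT = 91.1970 K
dL = 2.350000e-05 * 13.4530 * 91.1970 = 0.028832 m
L_final = 13.481832 m

dL = 0.028832 m


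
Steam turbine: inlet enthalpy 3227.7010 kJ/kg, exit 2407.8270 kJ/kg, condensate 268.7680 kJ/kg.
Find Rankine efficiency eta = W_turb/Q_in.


W = 819.8740 kJ/kg
Q_in = 2958.9330 kJ/kg
eta = 0.2771 = 27.7084%

eta = 27.7084%


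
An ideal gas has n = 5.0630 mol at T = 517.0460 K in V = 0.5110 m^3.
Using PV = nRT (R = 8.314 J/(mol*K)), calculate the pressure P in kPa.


P = nRT/V = 5.0630 * 8.314 * 517.0460 / 0.5110
= 21764.4216 / 0.5110 = 42591.8231 Pa = 42.5918 kPa

42.5918 kPa


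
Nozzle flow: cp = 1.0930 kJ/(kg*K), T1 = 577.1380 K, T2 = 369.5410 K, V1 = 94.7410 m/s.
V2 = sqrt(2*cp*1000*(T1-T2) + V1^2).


dT = 207.5970 K
2*cp*1000*dT = 453807.0420
V1^2 = 8975.8571
V2 = sqrt(462782.8991) = 680.2815 m/s

680.2815 m/s


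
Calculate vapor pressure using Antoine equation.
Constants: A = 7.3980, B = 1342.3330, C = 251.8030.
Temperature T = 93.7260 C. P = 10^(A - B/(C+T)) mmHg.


C+T = 345.5290
B/(C+T) = 3.8849
log10(P) = 7.3980 - 3.8849 = 3.5131
P = 10^3.5131 = 3259.3913 mmHg

3259.3913 mmHg


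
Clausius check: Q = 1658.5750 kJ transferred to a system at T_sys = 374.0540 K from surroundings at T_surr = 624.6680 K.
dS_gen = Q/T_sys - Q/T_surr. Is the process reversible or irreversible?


dS_sys = 1658.5750/374.0540 = 4.4341 kJ/K
dS_surr = -1658.5750/624.6680 = -2.6551 kJ/K
dS_gen = 4.4341 - 2.6551 = 1.7789 kJ/K (irreversible)

dS_gen = 1.7789 kJ/K, irreversible


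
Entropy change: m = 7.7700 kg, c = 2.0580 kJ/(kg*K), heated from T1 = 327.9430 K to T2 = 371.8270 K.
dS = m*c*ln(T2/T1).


T2/T1 = 1.1338
ln(T2/T1) = 0.1256
dS = 7.7700 * 2.0580 * 0.1256 = 2.0082 kJ/K

2.0082 kJ/K


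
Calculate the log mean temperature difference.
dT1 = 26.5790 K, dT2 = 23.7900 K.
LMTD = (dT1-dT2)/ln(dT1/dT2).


dT1/dT2 = 1.1172
ln(dT1/dT2) = 0.1109
LMTD = 2.7890 / 0.1109 = 25.1587 K

25.1587 K


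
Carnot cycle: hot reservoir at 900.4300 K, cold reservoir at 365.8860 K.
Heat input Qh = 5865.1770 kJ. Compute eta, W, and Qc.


eta = 1 - 365.8860/900.4300 = 0.5937
W = 0.5937 * 5865.1770 = 3481.8866 kJ
Qc = 5865.1770 - 3481.8866 = 2383.2904 kJ

eta = 59.3654%, W = 3481.8866 kJ, Qc = 2383.2904 kJ


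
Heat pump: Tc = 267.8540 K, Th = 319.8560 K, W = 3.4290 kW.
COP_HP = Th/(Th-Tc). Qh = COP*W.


COP = 319.8560 / 52.0020 = 6.1508
Qh = 6.1508 * 3.4290 = 21.0912 kW

COP = 6.1508, Qh = 21.0912 kW


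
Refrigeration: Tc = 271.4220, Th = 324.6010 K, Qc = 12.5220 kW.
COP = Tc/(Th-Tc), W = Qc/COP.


COP = 271.4220 / 53.1790 = 5.1039
W = 12.5220 / 5.1039 = 2.4534 kW

COP = 5.1039, W = 2.4534 kW


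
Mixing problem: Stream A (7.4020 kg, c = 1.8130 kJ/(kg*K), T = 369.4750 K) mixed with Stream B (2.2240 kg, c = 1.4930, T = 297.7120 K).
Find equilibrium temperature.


num = 5946.8227
den = 16.7403
Tf = 355.2408 K

355.2408 K


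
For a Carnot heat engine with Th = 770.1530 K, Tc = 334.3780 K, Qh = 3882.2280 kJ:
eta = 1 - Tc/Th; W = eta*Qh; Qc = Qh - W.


eta = 1 - 334.3780/770.1530 = 0.5658
W = 0.5658 * 3882.2280 = 2196.6777 kJ
Qc = 3882.2280 - 2196.6777 = 1685.5503 kJ

eta = 56.5829%, W = 2196.6777 kJ, Qc = 1685.5503 kJ


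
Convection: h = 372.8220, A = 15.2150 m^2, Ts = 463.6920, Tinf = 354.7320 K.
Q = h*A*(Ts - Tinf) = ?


dT = 108.9600 K
Q = 372.8220 * 15.2150 * 108.9600 = 618074.1541 W

618074.1541 W


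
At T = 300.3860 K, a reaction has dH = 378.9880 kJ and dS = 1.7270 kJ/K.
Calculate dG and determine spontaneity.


T*dS = 300.3860 * 1.7270 = 518.7666 kJ
dG = 378.9880 - 518.7666 = -139.7786 kJ (spontaneous)

dG = -139.7786 kJ, spontaneous


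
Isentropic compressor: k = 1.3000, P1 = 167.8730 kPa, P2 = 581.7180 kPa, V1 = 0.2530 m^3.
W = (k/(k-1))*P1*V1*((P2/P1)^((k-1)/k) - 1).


(k-1)/k = 0.2308
(P2/P1)^exp = 1.3322
W = 4.3333 * 167.8730 * 0.2530 * (1.3322 - 1) = 61.1307 kJ

61.1307 kJ


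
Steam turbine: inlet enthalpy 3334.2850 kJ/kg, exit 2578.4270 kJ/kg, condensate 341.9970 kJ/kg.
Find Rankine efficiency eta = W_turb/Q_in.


W = 755.8580 kJ/kg
Q_in = 2992.2880 kJ/kg
eta = 0.2526 = 25.2602%

eta = 25.2602%


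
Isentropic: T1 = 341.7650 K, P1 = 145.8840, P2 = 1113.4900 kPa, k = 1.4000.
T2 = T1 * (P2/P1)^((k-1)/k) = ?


(k-1)/k = 0.2857
(P2/P1)^exp = 1.7873
T2 = 341.7650 * 1.7873 = 610.8316 K

610.8316 K


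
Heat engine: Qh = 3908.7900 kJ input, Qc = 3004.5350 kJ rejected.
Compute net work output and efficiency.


W = 3908.7900 - 3004.5350 = 904.2550 kJ
eta = 904.2550 / 3908.7900 = 0.2313 = 23.1339%

W = 904.2550 kJ, eta = 23.1339%


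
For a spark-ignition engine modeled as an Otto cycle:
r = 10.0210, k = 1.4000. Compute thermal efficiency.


r^(k-1) = 2.5140
eta = 1 - 1/2.5140 = 0.6022 = 60.2227%

60.2227%


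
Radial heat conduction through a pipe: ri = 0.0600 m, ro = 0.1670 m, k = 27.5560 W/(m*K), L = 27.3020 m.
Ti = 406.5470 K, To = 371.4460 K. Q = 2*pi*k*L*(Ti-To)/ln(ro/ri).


dT = 35.1010 K
ln(ro/ri) = 1.0236
Q = 2*pi*27.5560*27.3020*35.1010 / 1.0236 = 162090.9708 W

162090.9708 W


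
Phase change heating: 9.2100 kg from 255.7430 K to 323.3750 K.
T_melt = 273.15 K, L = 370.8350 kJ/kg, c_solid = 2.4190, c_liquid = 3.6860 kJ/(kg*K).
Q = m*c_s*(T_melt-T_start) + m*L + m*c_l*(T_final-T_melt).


Q1 (sensible, solid) = 9.2100 * 2.4190 * 17.4070 = 387.8104 kJ
Q2 (latent) = 9.2100 * 370.8350 = 3415.3904 kJ
Q3 (sensible, liquid) = 9.2100 * 3.6860 * 50.2250 = 1705.0413 kJ
Q_total = 5508.2420 kJ

5508.2420 kJ


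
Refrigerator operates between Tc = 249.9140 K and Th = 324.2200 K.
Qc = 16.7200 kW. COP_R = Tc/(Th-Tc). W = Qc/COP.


COP = 249.9140 / 74.3060 = 3.3633
W = 16.7200 / 3.3633 = 4.9713 kW

COP = 3.3633, W = 4.9713 kW


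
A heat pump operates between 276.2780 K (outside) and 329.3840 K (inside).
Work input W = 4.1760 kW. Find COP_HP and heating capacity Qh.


COP = 329.3840 / 53.1060 = 6.2024
Qh = 6.2024 * 4.1760 = 25.9012 kW

COP = 6.2024, Qh = 25.9012 kW


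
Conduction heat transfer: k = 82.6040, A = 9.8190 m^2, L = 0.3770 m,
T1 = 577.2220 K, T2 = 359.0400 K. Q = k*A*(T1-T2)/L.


dT = 218.1820 K
Q = 82.6040 * 9.8190 * 218.1820 / 0.3770 = 469403.0491 W

469403.0491 W


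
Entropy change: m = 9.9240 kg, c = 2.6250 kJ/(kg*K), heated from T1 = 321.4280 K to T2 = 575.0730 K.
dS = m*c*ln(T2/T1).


T2/T1 = 1.7891
ln(T2/T1) = 0.5817
dS = 9.9240 * 2.6250 * 0.5817 = 15.1542 kJ/K

15.1542 kJ/K


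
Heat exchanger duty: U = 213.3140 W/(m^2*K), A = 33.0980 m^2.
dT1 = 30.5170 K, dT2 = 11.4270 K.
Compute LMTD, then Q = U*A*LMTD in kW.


LMTD = 19.4339 K
Q = 213.3140 * 33.0980 * 19.4339 = 137208.4051 W = 137.2084 kW

137.2084 kW


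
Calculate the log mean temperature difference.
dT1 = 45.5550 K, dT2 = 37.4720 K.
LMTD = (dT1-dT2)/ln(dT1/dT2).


dT1/dT2 = 1.2157
ln(dT1/dT2) = 0.1953
LMTD = 8.0830 / 0.1953 = 41.3820 K

41.3820 K


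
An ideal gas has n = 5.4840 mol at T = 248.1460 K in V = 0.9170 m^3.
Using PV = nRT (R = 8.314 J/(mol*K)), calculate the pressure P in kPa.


P = nRT/V = 5.4840 * 8.314 * 248.1460 / 0.9170
= 11313.9628 / 0.9170 = 12338.0183 Pa = 12.3380 kPa

12.3380 kPa


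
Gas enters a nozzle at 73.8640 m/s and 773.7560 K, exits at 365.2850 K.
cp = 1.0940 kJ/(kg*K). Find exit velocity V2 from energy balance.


dT = 408.4710 K
2*cp*1000*dT = 893734.5480
V1^2 = 5455.8905
V2 = sqrt(899190.4385) = 948.2565 m/s

948.2565 m/s


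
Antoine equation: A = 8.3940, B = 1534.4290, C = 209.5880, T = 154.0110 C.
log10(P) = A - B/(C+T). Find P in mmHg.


C+T = 363.5990
B/(C+T) = 4.2201
log10(P) = 8.3940 - 4.2201 = 4.1739
P = 10^4.1739 = 14924.0479 mmHg

14924.0479 mmHg


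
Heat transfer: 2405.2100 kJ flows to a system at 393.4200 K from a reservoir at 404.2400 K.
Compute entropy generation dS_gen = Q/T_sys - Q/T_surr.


dS_sys = 2405.2100/393.4200 = 6.1136 kJ/K
dS_surr = -2405.2100/404.2400 = -5.9500 kJ/K
dS_gen = 6.1136 - 5.9500 = 0.1636 kJ/K (irreversible)

dS_gen = 0.1636 kJ/K, irreversible


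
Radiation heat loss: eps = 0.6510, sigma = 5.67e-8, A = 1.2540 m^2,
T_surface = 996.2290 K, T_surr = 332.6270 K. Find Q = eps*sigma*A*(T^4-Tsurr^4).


T^4 = 9.8500e+11
Tsurr^4 = 1.2241e+10
Q = 0.6510 * 5.67e-8 * 1.2540 * 9.7276e+11 = 45026.3944 W

45026.3944 W


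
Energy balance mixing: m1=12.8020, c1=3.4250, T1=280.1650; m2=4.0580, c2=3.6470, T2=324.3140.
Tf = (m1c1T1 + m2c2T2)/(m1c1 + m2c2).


num = 17084.0462
den = 58.6464
Tf = 291.3061 K

291.3061 K


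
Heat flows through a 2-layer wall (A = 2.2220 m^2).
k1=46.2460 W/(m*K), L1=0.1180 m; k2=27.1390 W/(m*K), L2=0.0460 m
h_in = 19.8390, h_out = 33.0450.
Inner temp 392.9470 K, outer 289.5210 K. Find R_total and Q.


R_conv_in = 1/(19.8390*2.2220) = 0.0227
R_1 = 0.1180/(46.2460*2.2220) = 0.0011
R_2 = 0.0460/(27.1390*2.2220) = 0.0008
R_conv_out = 1/(33.0450*2.2220) = 0.0136
R_total = 0.0382 K/W
Q = 103.4260 / 0.0382 = 2706.4130 W

R_total = 0.0382 K/W, Q = 2706.4130 W


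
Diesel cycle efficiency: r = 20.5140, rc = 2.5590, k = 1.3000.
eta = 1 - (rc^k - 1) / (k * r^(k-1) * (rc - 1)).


r^(k-1) = 2.4752
rc^k = 3.3923
eta = 0.5231 = 52.3122%

52.3122%


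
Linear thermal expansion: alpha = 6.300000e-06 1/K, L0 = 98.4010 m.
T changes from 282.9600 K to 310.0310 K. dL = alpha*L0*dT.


dT = 27.0710 K
dL = 6.300000e-06 * 98.4010 * 27.0710 = 0.016782 m
L_final = 98.417782 m

dL = 0.016782 m


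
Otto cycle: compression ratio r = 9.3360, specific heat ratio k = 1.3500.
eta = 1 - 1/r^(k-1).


r^(k-1) = 2.1855
eta = 1 - 1/2.1855 = 0.5424 = 54.2445%

54.2445%


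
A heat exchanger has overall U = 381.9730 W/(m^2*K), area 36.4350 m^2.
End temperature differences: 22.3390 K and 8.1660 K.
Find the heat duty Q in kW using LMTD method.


LMTD = 14.0835 K
Q = 381.9730 * 36.4350 * 14.0835 = 196002.7155 W = 196.0027 kW

196.0027 kW


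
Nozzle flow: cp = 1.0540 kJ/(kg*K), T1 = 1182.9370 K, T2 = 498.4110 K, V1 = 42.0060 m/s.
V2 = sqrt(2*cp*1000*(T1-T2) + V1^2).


dT = 684.5260 K
2*cp*1000*dT = 1442980.8080
V1^2 = 1764.5040
V2 = sqrt(1444745.3120) = 1201.9756 m/s

1201.9756 m/s


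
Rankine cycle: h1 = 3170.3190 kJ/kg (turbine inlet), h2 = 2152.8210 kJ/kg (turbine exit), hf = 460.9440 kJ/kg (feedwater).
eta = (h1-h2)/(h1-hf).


W = 1017.4980 kJ/kg
Q_in = 2709.3750 kJ/kg
eta = 0.3755 = 37.5547%

eta = 37.5547%


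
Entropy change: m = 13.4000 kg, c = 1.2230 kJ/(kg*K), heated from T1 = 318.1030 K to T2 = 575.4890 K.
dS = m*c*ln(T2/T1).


T2/T1 = 1.8091
ln(T2/T1) = 0.5928
dS = 13.4000 * 1.2230 * 0.5928 = 9.7157 kJ/K

9.7157 kJ/K


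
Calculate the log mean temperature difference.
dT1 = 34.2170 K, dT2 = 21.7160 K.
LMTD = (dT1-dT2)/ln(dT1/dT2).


dT1/dT2 = 1.5757
ln(dT1/dT2) = 0.4547
LMTD = 12.5010 / 0.4547 = 27.4945 K

27.4945 K


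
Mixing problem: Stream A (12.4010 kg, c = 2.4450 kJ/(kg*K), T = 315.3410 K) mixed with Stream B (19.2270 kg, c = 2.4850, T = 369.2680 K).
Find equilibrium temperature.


num = 27204.5703
den = 78.0995
Tf = 348.3320 K

348.3320 K


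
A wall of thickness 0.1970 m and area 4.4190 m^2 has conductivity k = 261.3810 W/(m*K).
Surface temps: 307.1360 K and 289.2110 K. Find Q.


dT = 17.9250 K
Q = 261.3810 * 4.4190 * 17.9250 / 0.1970 = 105097.1538 W

105097.1538 W


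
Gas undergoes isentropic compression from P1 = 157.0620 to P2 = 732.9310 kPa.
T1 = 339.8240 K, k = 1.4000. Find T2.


(k-1)/k = 0.2857
(P2/P1)^exp = 1.5529
T2 = 339.8240 * 1.5529 = 527.7091 K

527.7091 K


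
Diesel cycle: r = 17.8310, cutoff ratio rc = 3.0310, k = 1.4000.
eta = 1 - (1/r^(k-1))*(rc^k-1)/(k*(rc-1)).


r^(k-1) = 3.1657
rc^k = 4.7230
eta = 0.5864 = 58.6393%

58.6393%


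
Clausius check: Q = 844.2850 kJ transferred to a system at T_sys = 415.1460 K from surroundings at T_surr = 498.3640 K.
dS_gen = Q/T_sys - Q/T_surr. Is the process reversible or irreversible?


dS_sys = 844.2850/415.1460 = 2.0337 kJ/K
dS_surr = -844.2850/498.3640 = -1.6941 kJ/K
dS_gen = 2.0337 - 1.6941 = 0.3396 kJ/K (irreversible)

dS_gen = 0.3396 kJ/K, irreversible


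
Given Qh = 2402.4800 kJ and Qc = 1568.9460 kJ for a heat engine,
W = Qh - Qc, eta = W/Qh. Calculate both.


W = 2402.4800 - 1568.9460 = 833.5340 kJ
eta = 833.5340 / 2402.4800 = 0.3469 = 34.6947%

W = 833.5340 kJ, eta = 34.6947%


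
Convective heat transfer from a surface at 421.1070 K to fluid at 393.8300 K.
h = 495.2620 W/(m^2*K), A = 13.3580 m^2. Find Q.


dT = 27.2770 K
Q = 495.2620 * 13.3580 * 27.2770 = 180456.7161 W

180456.7161 W


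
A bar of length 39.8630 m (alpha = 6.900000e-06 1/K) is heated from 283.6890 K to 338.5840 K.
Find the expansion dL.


dT = 54.8950 K
dL = 6.900000e-06 * 39.8630 * 54.8950 = 0.015099 m
L_final = 39.878099 m

dL = 0.015099 m


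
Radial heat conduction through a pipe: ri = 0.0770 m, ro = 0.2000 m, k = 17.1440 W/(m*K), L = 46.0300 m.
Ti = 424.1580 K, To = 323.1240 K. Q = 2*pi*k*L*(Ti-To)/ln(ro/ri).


dT = 101.0340 K
ln(ro/ri) = 0.9545
Q = 2*pi*17.1440*46.0300*101.0340 / 0.9545 = 524830.6395 W

524830.6395 W


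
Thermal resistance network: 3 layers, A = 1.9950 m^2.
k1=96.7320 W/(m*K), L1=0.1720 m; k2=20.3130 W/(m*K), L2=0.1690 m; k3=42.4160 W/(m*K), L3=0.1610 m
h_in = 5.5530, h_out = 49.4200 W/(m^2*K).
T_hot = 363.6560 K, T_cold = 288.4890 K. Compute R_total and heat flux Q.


R_conv_in = 1/(5.5530*1.9950) = 0.0903
R_1 = 0.1720/(96.7320*1.9950) = 0.0009
R_2 = 0.1690/(20.3130*1.9950) = 0.0042
R_3 = 0.1610/(42.4160*1.9950) = 0.0019
R_conv_out = 1/(49.4200*1.9950) = 0.0101
R_total = 0.1074 K/W
Q = 75.1670 / 0.1074 = 700.0482 W

R_total = 0.1074 K/W, Q = 700.0482 W


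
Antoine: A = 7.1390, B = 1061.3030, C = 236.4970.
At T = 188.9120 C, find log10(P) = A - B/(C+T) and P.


C+T = 425.4090
B/(C+T) = 2.4948
log10(P) = 7.1390 - 2.4948 = 4.6442
P = 10^4.6442 = 44077.5384 mmHg

44077.5384 mmHg


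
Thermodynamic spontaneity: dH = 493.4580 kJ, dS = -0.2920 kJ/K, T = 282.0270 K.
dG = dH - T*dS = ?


T*dS = 282.0270 * -0.2920 = -82.3519 kJ
dG = 493.4580 + 82.3519 = 575.8099 kJ (non-spontaneous)

dG = 575.8099 kJ, non-spontaneous


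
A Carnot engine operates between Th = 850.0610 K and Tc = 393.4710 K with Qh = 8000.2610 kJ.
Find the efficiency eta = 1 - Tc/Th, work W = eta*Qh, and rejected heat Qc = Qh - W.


eta = 1 - 393.4710/850.0610 = 0.5371
W = 0.5371 * 8000.2610 = 4297.1495 kJ
Qc = 8000.2610 - 4297.1495 = 3703.1115 kJ

eta = 53.7126%, W = 4297.1495 kJ, Qc = 3703.1115 kJ


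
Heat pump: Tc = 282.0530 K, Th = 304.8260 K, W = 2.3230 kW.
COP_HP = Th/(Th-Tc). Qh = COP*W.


COP = 304.8260 / 22.7730 = 13.3854
Qh = 13.3854 * 2.3230 = 31.0943 kW

COP = 13.3854, Qh = 31.0943 kW


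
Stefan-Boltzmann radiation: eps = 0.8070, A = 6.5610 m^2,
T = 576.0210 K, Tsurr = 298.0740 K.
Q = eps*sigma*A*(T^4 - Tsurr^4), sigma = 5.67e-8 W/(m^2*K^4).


T^4 = 1.1009e+11
Tsurr^4 = 7.8940e+09
Q = 0.8070 * 5.67e-8 * 6.5610 * 1.0220e+11 = 30680.7801 W

30680.7801 W


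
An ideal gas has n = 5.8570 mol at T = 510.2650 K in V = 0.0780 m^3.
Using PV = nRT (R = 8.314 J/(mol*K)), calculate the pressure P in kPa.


P = nRT/V = 5.8570 * 8.314 * 510.2650 / 0.0780
= 24847.4042 / 0.0780 = 318556.4639 Pa = 318.5565 kPa

318.5565 kPa


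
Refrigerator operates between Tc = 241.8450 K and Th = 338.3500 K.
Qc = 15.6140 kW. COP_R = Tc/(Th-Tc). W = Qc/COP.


COP = 241.8450 / 96.5050 = 2.5060
W = 15.6140 / 2.5060 = 6.2306 kW

COP = 2.5060, W = 6.2306 kW


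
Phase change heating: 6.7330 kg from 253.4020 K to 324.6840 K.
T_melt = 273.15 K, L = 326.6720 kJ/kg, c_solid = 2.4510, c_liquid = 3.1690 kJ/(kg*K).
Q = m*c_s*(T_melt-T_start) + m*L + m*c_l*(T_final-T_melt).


Q1 (sensible, solid) = 6.7330 * 2.4510 * 19.7480 = 325.8930 kJ
Q2 (latent) = 6.7330 * 326.6720 = 2199.4826 kJ
Q3 (sensible, liquid) = 6.7330 * 3.1690 * 51.5340 = 1099.5746 kJ
Q_total = 3624.9502 kJ

3624.9502 kJ


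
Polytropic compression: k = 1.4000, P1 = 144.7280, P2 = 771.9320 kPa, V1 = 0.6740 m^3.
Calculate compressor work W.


(k-1)/k = 0.2857
(P2/P1)^exp = 1.6133
W = 3.5000 * 144.7280 * 0.6740 * (1.6133 - 1) = 209.3973 kJ

209.3973 kJ


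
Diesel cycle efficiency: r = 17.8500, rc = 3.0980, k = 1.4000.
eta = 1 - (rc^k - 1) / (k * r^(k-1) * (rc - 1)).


r^(k-1) = 3.1671
rc^k = 4.8698
eta = 0.5840 = 58.3990%

58.3990%


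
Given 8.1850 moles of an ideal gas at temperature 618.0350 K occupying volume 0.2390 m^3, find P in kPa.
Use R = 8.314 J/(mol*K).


P = nRT/V = 8.1850 * 8.314 * 618.0350 / 0.2390
= 42057.3374 / 0.2390 = 175972.1229 Pa = 175.9721 kPa

175.9721 kPa


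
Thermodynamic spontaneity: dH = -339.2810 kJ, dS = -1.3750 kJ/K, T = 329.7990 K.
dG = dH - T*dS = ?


T*dS = 329.7990 * -1.3750 = -453.4736 kJ
dG = -339.2810 + 453.4736 = 114.1926 kJ (non-spontaneous)

dG = 114.1926 kJ, non-spontaneous


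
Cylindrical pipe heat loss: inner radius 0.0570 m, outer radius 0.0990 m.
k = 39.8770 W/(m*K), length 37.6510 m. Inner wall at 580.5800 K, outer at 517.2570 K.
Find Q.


dT = 63.3230 K
ln(ro/ri) = 0.5521
Q = 2*pi*39.8770*37.6510*63.3230 / 0.5521 = 1082049.9553 W

1082049.9553 W


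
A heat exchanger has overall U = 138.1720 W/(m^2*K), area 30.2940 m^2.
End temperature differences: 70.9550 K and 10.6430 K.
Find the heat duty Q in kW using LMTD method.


LMTD = 31.7910 K
Q = 138.1720 * 30.2940 * 31.7910 = 133070.0190 W = 133.0700 kW

133.0700 kW


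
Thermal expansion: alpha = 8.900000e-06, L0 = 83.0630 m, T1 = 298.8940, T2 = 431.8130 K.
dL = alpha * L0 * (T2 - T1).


dT = 132.9190 K
dL = 8.900000e-06 * 83.0630 * 132.9190 = 0.098262 m
L_final = 83.161262 m

dL = 0.098262 m


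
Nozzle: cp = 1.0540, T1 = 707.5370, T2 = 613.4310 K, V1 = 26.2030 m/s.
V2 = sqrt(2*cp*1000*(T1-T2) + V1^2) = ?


dT = 94.1060 K
2*cp*1000*dT = 198375.4480
V1^2 = 686.5972
V2 = sqrt(199062.0452) = 446.1637 m/s

446.1637 m/s


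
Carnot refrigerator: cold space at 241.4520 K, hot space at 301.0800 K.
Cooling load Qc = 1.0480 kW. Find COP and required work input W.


COP = 241.4520 / 59.6280 = 4.0493
W = 1.0480 / 4.0493 = 0.2588 kW

COP = 4.0493, W = 0.2588 kW


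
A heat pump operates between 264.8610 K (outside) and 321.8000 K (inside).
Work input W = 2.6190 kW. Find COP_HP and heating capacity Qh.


COP = 321.8000 / 56.9390 = 5.6517
Qh = 5.6517 * 2.6190 = 14.8017 kW

COP = 5.6517, Qh = 14.8017 kW


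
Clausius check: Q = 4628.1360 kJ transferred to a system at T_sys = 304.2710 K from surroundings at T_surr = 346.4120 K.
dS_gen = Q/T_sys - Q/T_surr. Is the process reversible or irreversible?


dS_sys = 4628.1360/304.2710 = 15.2106 kJ/K
dS_surr = -4628.1360/346.4120 = -13.3602 kJ/K
dS_gen = 15.2106 - 13.3602 = 1.8504 kJ/K (irreversible)

dS_gen = 1.8504 kJ/K, irreversible


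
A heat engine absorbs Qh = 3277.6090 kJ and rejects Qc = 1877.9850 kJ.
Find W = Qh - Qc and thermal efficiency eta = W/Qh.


W = 3277.6090 - 1877.9850 = 1399.6240 kJ
eta = 1399.6240 / 3277.6090 = 0.4270 = 42.7026%

W = 1399.6240 kJ, eta = 42.7026%


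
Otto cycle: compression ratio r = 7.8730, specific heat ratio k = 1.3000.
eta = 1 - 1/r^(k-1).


r^(k-1) = 1.8571
eta = 1 - 1/1.8571 = 0.4615 = 46.1534%

46.1534%


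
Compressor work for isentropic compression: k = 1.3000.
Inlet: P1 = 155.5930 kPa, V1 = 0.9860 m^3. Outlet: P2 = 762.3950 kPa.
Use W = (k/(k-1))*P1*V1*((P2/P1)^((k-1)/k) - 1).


(k-1)/k = 0.2308
(P2/P1)^exp = 1.4430
W = 4.3333 * 155.5930 * 0.9860 * (1.4430 - 1) = 294.5234 kJ

294.5234 kJ
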